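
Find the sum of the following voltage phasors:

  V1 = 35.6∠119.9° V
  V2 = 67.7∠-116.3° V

Step 1 — Convert each phasor to rectangular form:
  V1 = 35.6·(cos(119.9°) + j·sin(119.9°)) = -17.75 + j30.86 V
  V2 = 67.7·(cos(-116.3°) + j·sin(-116.3°)) = -30 - j60.69 V
Step 2 — Sum components: V_total = -47.74 - j29.83 V.
Step 3 — Convert to polar: |V_total| = 56.3 V, ∠V_total = -148.0°.

V_total = 56.3∠-148.0° V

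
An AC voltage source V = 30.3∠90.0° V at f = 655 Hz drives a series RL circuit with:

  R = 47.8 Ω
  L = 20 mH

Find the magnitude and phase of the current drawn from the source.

Step 1 — Angular frequency: ω = 2π·f = 2π·655 = 4115 rad/s.
Step 2 — Component impedances:
  R: Z = R = 47.8 Ω
  L: Z = jωL = j·4115·0.02 = 0 + j82.31 Ω
Step 3 — Series combination: Z_total = R + L = 47.8 + j82.31 Ω = 95.18∠59.9° Ω.
Step 4 — Source phasor: V = 30.3∠90.0° V = 0 + j30.3 V.
Step 5 — Ohm's law: I = V / Z_total = (0 + j30.3) / (47.8 + j82.31) = 0.2753 + j0.1599 A.
Step 6 — Convert to polar: |I| = 0.3183 A, ∠I = 30.1°.

I = 0.3183∠30.1° A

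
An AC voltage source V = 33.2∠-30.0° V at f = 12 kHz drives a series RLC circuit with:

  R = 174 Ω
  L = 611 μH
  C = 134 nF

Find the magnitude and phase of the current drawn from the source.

Step 1 — Angular frequency: ω = 2π·f = 2π·1.2e+04 = 7.54e+04 rad/s.
Step 2 — Component impedances:
  R: Z = R = 174 Ω
  L: Z = jωL = j·7.54e+04·0.000611 = 0 + j46.07 Ω
  C: Z = 1/(jωC) = -j/(ω·C) = 0 - j98.98 Ω
Step 3 — Series combination: Z_total = R + L + C = 174 - j52.91 Ω = 181.9∠-16.9° Ω.
Step 4 — Source phasor: V = 33.2∠-30.0° V = 28.75 - j16.6 V.
Step 5 — Ohm's law: I = V / Z_total = (28.75 - j16.6) / (174 - j52.91) = 0.1778 - j0.04133 A.
Step 6 — Convert to polar: |I| = 0.1826 A, ∠I = -13.1°.

I = 0.1826∠-13.1° A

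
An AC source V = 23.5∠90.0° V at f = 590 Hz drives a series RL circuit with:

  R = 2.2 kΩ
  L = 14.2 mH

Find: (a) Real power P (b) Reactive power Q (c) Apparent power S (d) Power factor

Step 1 — Angular frequency: ω = 2π·f = 2π·590 = 3707 rad/s.
Step 2 — Component impedances:
  R: Z = R = 2200 Ω
  L: Z = jωL = j·3707·0.0142 = 0 + j52.64 Ω
Step 3 — Series combination: Z_total = R + L = 2200 + j52.64 Ω = 2201∠1.4° Ω.
Step 4 — Source phasor: V = 23.5∠90.0° V = 0 + j23.5 V.
Step 5 — Current: I = V / Z = 0.0002554 + j0.01068 A = 0.01068∠88.6° A.
Step 6 — Complex power: S = V·I* = 0.2509 + j0.006003 VA.
Step 7 — Real power: P = Re(S) = 0.2509 W.
Step 8 — Reactive power: Q = Im(S) = 0.006003 VAR.
Step 9 — Apparent power: |S| = 0.251 VA.
Step 10 — Power factor: PF = P/|S| = 0.9997 (lagging).

(a) P = 0.2509 W  (b) Q = 0.006003 VAR  (c) S = 0.251 VA  (d) PF = 0.9997 (lagging)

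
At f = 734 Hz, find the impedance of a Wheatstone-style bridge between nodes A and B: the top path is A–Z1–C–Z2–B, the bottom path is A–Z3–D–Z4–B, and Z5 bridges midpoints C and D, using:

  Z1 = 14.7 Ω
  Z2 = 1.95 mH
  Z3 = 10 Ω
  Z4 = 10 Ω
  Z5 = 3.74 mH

Step 1 — Angular frequency: ω = 2π·f = 2π·734 = 4612 rad/s.
Step 2 — Component impedances:
  Z1: Z = R = 14.7 Ω
  Z2: Z = jωL = j·4612·0.00195 = 0 + j8.993 Ω
  Z3: Z = R = 10 Ω
  Z4: Z = R = 10 Ω
  Z5: Z = jωL = j·4612·0.00374 = 0 + j17.25 Ω
Step 3 — Bridge requires nodal analysis (the Z5 bridge couples midpoints C and D, so the two paths cannot be reduced to a simple series/parallel combination). Setting node B to ground and injecting 1 A at node A, the 3-node admittance system at A, C, D solves to V_A = Z_AB = 10.15 + j3.125 Ω = 10.62∠17.1° Ω.

Z = 10.15 + j3.125 Ω = 10.62∠17.1° Ω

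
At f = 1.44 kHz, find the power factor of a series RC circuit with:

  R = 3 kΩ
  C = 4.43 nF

Step 1 — Angular frequency: ω = 2π·f = 2π·1440 = 9048 rad/s.
Step 2 — Component impedances:
  R: Z = R = 3000 Ω
  C: Z = 1/(jωC) = -j/(ω·C) = 0 - j2.495e+04 Ω
Step 3 — Series combination: Z_total = R + C = 3000 - j2.495e+04 Ω = 2.513e+04∠-83.1° Ω.
Step 4 — Power factor: PF = cos(φ) = Re(Z)/|Z| = 3000/2.513e+04 = 0.1194.
Step 5 — Type: Im(Z) = -2.495e+04 ⇒ leading (phase φ = -83.1°).

PF = 0.1194 (leading, φ = -83.1°)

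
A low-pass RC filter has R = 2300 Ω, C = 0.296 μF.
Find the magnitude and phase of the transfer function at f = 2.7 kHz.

Step 1 — Angular frequency: ω = 2π·2700 = 1.696e+04 rad/s.
Step 2 — Transfer function: H(jω) = 1/(1 + jωRC).
Step 3 — Denominator: 1 + jωRC = 1 + j·1.696e+04·2300·2.96e-07 = 1 + j11.55.
Step 4 — H = 0.007441 - j0.08594.
Step 5 — Magnitude: |H| = 0.08626 (-21.3 dB); phase: φ = -85.1°.

|H| = 0.08626 (-21.3 dB), φ = -85.1°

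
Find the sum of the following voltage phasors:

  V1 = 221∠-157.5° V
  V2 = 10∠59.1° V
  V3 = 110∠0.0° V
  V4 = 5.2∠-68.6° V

Step 1 — Convert each phasor to rectangular form:
  V1 = 221·(cos(-157.5°) + j·sin(-157.5°)) = -204.2 - j84.57 V
  V2 = 10·(cos(59.1°) + j·sin(59.1°)) = 5.135 + j8.581 V
  V3 = 110·(cos(0.0°) + j·sin(0.0°)) = 110 V
  V4 = 5.2·(cos(-68.6°) + j·sin(-68.6°)) = 1.897 - j4.841 V
Step 2 — Sum components: V_total = -87.14 - j80.83 V.
Step 3 — Convert to polar: |V_total| = 118.9 V, ∠V_total = -137.2°.

V_total = 118.9∠-137.2° V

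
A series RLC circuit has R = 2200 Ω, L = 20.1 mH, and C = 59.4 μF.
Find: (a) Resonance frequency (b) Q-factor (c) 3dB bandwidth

Step 1 — Resonance: ω₀ = 1/√(LC) = 1/√(0.0201·5.94e-05) = 915.2 rad/s.
Step 2 — f₀ = ω₀/(2π) = 145.7 Hz.
Step 3 — Series Q: Q = ω₀L/R = 915.2·0.0201/2200 = 0.008361.
Step 4 — Bandwidth: Δω = ω₀/Q = 1.095e+05 rad/s; BW = Δω/(2π) = 1.742e+04 Hz.

(a) f₀ = 145.7 Hz  (b) Q = 0.008361  (c) BW = 1.742e+04 Hz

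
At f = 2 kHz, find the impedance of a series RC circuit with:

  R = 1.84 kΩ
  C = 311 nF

Step 1 — Angular frequency: ω = 2π·f = 2π·2000 = 1.257e+04 rad/s.
Step 2 — Component impedances:
  R: Z = R = 1840 Ω
  C: Z = 1/(jωC) = -j/(ω·C) = 0 - j255.9 Ω
Step 3 — Series combination: Z_total = R + C = 1840 - j255.9 Ω = 1858∠-7.9° Ω.

Z = 1840 - j255.9 Ω = 1858∠-7.9° Ω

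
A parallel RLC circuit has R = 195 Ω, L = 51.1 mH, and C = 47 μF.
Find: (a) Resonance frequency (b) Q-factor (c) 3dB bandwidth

Step 1 — Resonance: ω₀ = 1/√(LC) = 1/√(0.0511·4.7e-05) = 645.3 rad/s.
Step 2 — f₀ = ω₀/(2π) = 102.7 Hz.
Step 3 — Parallel Q: Q = R/(ω₀L) = 195/(645.3·0.0511) = 5.914.
Step 4 — Bandwidth: Δω = ω₀/Q = 109.1 rad/s; BW = Δω/(2π) = 17.37 Hz.

(a) f₀ = 102.7 Hz  (b) Q = 5.914  (c) BW = 17.37 Hz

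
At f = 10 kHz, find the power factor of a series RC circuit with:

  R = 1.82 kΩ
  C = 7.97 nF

Step 1 — Angular frequency: ω = 2π·f = 2π·1e+04 = 6.283e+04 rad/s.
Step 2 — Component impedances:
  R: Z = R = 1820 Ω
  C: Z = 1/(jωC) = -j/(ω·C) = 0 - j1997 Ω
Step 3 — Series combination: Z_total = R + C = 1820 - j1997 Ω = 2702∠-47.7° Ω.
Step 4 — Power factor: PF = cos(φ) = Re(Z)/|Z| = 1820/2702 = 0.6736.
Step 5 — Type: Im(Z) = -1997 ⇒ leading (phase φ = -47.7°).

PF = 0.6736 (leading, φ = -47.7°)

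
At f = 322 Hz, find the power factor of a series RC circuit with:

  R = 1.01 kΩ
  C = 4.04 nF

Step 1 — Angular frequency: ω = 2π·f = 2π·322 = 2023 rad/s.
Step 2 — Component impedances:
  R: Z = R = 1010 Ω
  C: Z = 1/(jωC) = -j/(ω·C) = 0 - j1.223e+05 Ω
Step 3 — Series combination: Z_total = R + C = 1010 - j1.223e+05 Ω = 1.223e+05∠-89.5° Ω.
Step 4 — Power factor: PF = cos(φ) = Re(Z)/|Z| = 1010/1.2235e+05 = 0.008255.
Step 5 — Type: Im(Z) = -1.223e+05 ⇒ leading (phase φ = -89.5°).

PF = 0.008255 (leading, φ = -89.5°)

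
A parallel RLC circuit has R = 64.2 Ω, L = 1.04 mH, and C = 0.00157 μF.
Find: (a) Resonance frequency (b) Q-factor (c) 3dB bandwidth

Step 1 — Resonance: ω₀ = 1/√(LC) = 1/√(0.00104·1.57e-09) = 7.826e+05 rad/s.
Step 2 — f₀ = ω₀/(2π) = 1.246e+05 Hz.
Step 3 — Parallel Q: Q = R/(ω₀L) = 64.2/(7.826e+05·0.00104) = 0.07888.
Step 4 — Bandwidth: Δω = ω₀/Q = 9.921e+06 rad/s; BW = Δω/(2π) = 1.579e+06 Hz.

(a) f₀ = 1.246e+05 Hz  (b) Q = 0.07888  (c) BW = 1.579e+06 Hz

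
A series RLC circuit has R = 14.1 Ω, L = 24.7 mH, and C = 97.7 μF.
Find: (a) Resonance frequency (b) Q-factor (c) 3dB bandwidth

Step 1 — Resonance condition Im(Z)=0 gives ω₀ = 1/√(LC).
Step 2 — ω₀ = 1/√(0.0247·9.77e-05) = 643.7 rad/s.
Step 3 — f₀ = ω₀/(2π) = 102.5 Hz.
Step 4 — Series Q: Q = ω₀L/R = 643.7·0.0247/14.1 = 1.128.
Step 5 — 3dB bandwidth: Δω = ω₀/Q = 570.9 rad/s; BW = Δω/(2π) = 90.85 Hz.

(a) f₀ = 102.5 Hz  (b) Q = 1.128  (c) BW = 90.85 Hz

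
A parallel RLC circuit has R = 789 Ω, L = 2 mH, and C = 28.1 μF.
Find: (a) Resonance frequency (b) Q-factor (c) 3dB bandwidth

Step 1 — Resonance: ω₀ = 1/√(LC) = 1/√(0.002·2.81e-05) = 4218 rad/s.
Step 2 — f₀ = ω₀/(2π) = 671.4 Hz.
Step 3 — Parallel Q: Q = R/(ω₀L) = 789/(4218·0.002) = 93.52.
Step 4 — Bandwidth: Δω = ω₀/Q = 45.1 rad/s; BW = Δω/(2π) = 7.179 Hz.

(a) f₀ = 671.4 Hz  (b) Q = 93.52  (c) BW = 7.179 Hz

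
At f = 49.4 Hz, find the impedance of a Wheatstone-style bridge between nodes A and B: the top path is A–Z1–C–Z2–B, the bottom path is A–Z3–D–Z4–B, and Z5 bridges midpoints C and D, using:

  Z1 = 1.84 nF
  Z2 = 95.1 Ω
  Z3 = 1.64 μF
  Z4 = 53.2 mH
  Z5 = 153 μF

Step 1 — Angular frequency: ω = 2π·f = 2π·49.4 = 310.4 rad/s.
Step 2 — Component impedances:
  Z1: Z = 1/(jωC) = -j/(ω·C) = 0 - j1.751e+06 Ω
  Z2: Z = R = 95.1 Ω
  Z3: Z = 1/(jωC) = -j/(ω·C) = 0 - j1964 Ω
  Z4: Z = jωL = j·310.4·0.0532 = 0 + j16.51 Ω
  Z5: Z = 1/(jωC) = -j/(ω·C) = 0 - j21.06 Ω
Step 3 — Bridge requires nodal analysis (the Z5 bridge couples midpoints C and D, so the two paths cannot be reduced to a simple series/parallel combination). Setting node B to ground and injecting 1 A at node A, the 3-node admittance system at A, C, D solves to V_A = Z_AB = 2.852 - j1946 Ω = 1946∠-89.9° Ω.

Z = 2.852 - j1946 Ω = 1946∠-89.9° Ω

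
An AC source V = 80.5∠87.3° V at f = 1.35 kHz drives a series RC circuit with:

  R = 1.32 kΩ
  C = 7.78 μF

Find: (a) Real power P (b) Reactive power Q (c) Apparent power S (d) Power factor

Step 1 — Angular frequency: ω = 2π·f = 2π·1350 = 8482 rad/s.
Step 2 — Component impedances:
  R: Z = R = 1320 Ω
  C: Z = 1/(jωC) = -j/(ω·C) = 0 - j15.15 Ω
Step 3 — Series combination: Z_total = R + C = 1320 - j15.15 Ω = 1320∠-0.7° Ω.
Step 4 — Source phasor: V = 80.5∠87.3° V = 3.792 + j80.41 V.
Step 5 — Current: I = V / Z = 0.002173 + j0.06094 A = 0.06098∠88.0° A.
Step 6 — Complex power: S = V·I* = 4.909 - j0.05635 VA.
Step 7 — Real power: P = Re(S) = 4.909 W.
Step 8 — Reactive power: Q = Im(S) = -0.05635 VAR.
Step 9 — Apparent power: |S| = 4.909 VA.
Step 10 — Power factor: PF = P/|S| = 0.9999 (leading).

(a) P = 4.909 W  (b) Q = -0.05635 VAR  (c) S = 4.909 VA  (d) PF = 0.9999 (leading)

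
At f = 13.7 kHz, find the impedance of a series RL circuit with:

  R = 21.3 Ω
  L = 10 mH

Step 1 — Angular frequency: ω = 2π·f = 2π·1.37e+04 = 8.608e+04 rad/s.
Step 2 — Component impedances:
  R: Z = R = 21.3 Ω
  L: Z = jωL = j·8.608e+04·0.01 = 0 + j860.8 Ω
Step 3 — Series combination: Z_total = R + L = 21.3 + j860.8 Ω = 861.1∠88.6° Ω.

Z = 21.3 + j860.8 Ω = 861.1∠88.6° Ω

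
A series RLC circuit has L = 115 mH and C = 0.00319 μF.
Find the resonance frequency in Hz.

Step 1 — Resonance condition Im(Z)=0 gives ω₀ = 1/√(LC).
Step 2 — ω₀ = 1/√(0.115·3.19e-09) = 5.221e+04 rad/s.
Step 3 — f₀ = ω₀/(2π) = 8310 Hz.

f₀ = 8310 Hz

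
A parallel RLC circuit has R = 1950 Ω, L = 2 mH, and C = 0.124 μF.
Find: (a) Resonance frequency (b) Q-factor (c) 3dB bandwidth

Step 1 — Resonance: ω₀ = 1/√(LC) = 1/√(0.002·1.24e-07) = 6.35e+04 rad/s.
Step 2 — f₀ = ω₀/(2π) = 1.011e+04 Hz.
Step 3 — Parallel Q: Q = R/(ω₀L) = 1950/(6.35e+04·0.002) = 15.35.
Step 4 — Bandwidth: Δω = ω₀/Q = 4136 rad/s; BW = Δω/(2π) = 658.2 Hz.

(a) f₀ = 1.011e+04 Hz  (b) Q = 15.35  (c) BW = 658.2 Hz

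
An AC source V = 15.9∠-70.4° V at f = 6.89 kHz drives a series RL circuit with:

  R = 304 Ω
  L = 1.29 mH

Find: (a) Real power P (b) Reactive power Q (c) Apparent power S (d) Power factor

Step 1 — Angular frequency: ω = 2π·f = 2π·6890 = 4.329e+04 rad/s.
Step 2 — Component impedances:
  R: Z = R = 304 Ω
  L: Z = jωL = j·4.329e+04·0.00129 = 0 + j55.85 Ω
Step 3 — Series combination: Z_total = R + L = 304 + j55.85 Ω = 309.1∠10.4° Ω.
Step 4 — Source phasor: V = 15.9∠-70.4° V = 5.334 - j14.98 V.
Step 5 — Current: I = V / Z = 0.008216 - j0.05078 A = 0.05144∠-80.8° A.
Step 6 — Complex power: S = V·I* = 0.8045 + j0.1478 VA.
Step 7 — Real power: P = Re(S) = 0.8045 W.
Step 8 — Reactive power: Q = Im(S) = 0.1478 VAR.
Step 9 — Apparent power: |S| = 0.8179 VA.
Step 10 — Power factor: PF = P/|S| = 0.9835 (lagging).

(a) P = 0.8045 W  (b) Q = 0.1478 VAR  (c) S = 0.8179 VA  (d) PF = 0.9835 (lagging)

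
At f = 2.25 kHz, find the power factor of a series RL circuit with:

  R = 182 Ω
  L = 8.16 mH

Step 1 — Angular frequency: ω = 2π·f = 2π·2250 = 1.414e+04 rad/s.
Step 2 — Component impedances:
  R: Z = R = 182 Ω
  L: Z = jωL = j·1.414e+04·0.00816 = 0 + j115.4 Ω
Step 3 — Series combination: Z_total = R + L = 182 + j115.4 Ω = 215.5∠32.4° Ω.
Step 4 — Power factor: PF = cos(φ) = Re(Z)/|Z| = 182/215.48 = 0.8446.
Step 5 — Type: Im(Z) = 115.4 ⇒ lagging (phase φ = 32.4°).

PF = 0.8446 (lagging, φ = 32.4°)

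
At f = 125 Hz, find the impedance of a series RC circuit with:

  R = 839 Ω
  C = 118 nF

Step 1 — Angular frequency: ω = 2π·f = 2π·125 = 785.4 rad/s.
Step 2 — Component impedances:
  R: Z = R = 839 Ω
  C: Z = 1/(jωC) = -j/(ω·C) = 0 - j1.079e+04 Ω
Step 3 — Series combination: Z_total = R + C = 839 - j1.079e+04 Ω = 1.082e+04∠-85.6° Ω.

Z = 839 - j1.079e+04 Ω = 1.082e+04∠-85.6° Ω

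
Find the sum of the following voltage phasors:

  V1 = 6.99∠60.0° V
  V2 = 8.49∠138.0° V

Step 1 — Convert each phasor to rectangular form:
  V1 = 6.99·(cos(60.0°) + j·sin(60.0°)) = 3.495 + j6.054 V
  V2 = 8.49·(cos(138.0°) + j·sin(138.0°)) = -6.309 + j5.681 V
Step 2 — Sum components: V_total = -2.814 + j11.73 V.
Step 3 — Convert to polar: |V_total| = 12.07 V, ∠V_total = 103.5°.

V_total = 12.07∠103.5° V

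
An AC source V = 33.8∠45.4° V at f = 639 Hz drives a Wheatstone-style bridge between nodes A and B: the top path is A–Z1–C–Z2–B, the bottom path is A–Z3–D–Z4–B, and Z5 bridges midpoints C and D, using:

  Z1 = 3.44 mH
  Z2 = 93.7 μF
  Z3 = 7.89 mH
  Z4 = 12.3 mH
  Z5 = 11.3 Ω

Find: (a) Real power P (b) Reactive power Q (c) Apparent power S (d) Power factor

Step 1 — Angular frequency: ω = 2π·f = 2π·639 = 4015 rad/s.
Step 2 — Component impedances:
  Z1: Z = jωL = j·4015·0.00344 = 0 + j13.81 Ω
  Z2: Z = 1/(jωC) = -j/(ω·C) = 0 - j2.658 Ω
  Z3: Z = jωL = j·4015·0.00789 = 0 + j31.68 Ω
  Z4: Z = jωL = j·4015·0.0123 = 0 + j49.38 Ω
  Z5: Z = R = 11.3 Ω
Step 3 — Bridge requires nodal analysis (the Z5 bridge couples midpoints C and D, so the two paths cannot be reduced to a simple series/parallel combination). Setting node B to ground and injecting 1 A at node A, the 3-node admittance system at A, C, D solves to V_A = Z_AB = 1.184 + j7.389 Ω = 7.483∠80.9° Ω.
Step 4 — Source phasor: V = 33.8∠45.4° V = 23.73 + j24.07 V.
Step 5 — Current: I = V / Z = 3.677 - j2.623 A = 4.517∠-35.5° A.
Step 6 — Complex power: S = V·I* = 24.15 + j150.7 VA.
Step 7 — Real power: P = Re(S) = 24.15 W.
Step 8 — Reactive power: Q = Im(S) = 150.7 VAR.
Step 9 — Apparent power: |S| = 152.7 VA.
Step 10 — Power factor: PF = P/|S| = 0.1582 (lagging).

(a) P = 24.15 W  (b) Q = 150.7 VAR  (c) S = 152.7 VA  (d) PF = 0.1582 (lagging)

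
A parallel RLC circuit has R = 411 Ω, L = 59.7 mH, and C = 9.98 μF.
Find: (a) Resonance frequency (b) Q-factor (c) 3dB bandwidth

Step 1 — Resonance: ω₀ = 1/√(LC) = 1/√(0.0597·9.98e-06) = 1296 rad/s.
Step 2 — f₀ = ω₀/(2π) = 206.2 Hz.
Step 3 — Parallel Q: Q = R/(ω₀L) = 411/(1296·0.0597) = 5.314.
Step 4 — Bandwidth: Δω = ω₀/Q = 243.8 rad/s; BW = Δω/(2π) = 38.8 Hz.

(a) f₀ = 206.2 Hz  (b) Q = 5.314  (c) BW = 38.8 Hz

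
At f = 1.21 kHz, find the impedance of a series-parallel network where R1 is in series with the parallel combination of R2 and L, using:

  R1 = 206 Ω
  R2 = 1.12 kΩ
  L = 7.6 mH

Step 1 — Angular frequency: ω = 2π·f = 2π·1210 = 7603 rad/s.
Step 2 — Component impedances:
  R1: Z = R = 206 Ω
  R2: Z = R = 1120 Ω
  L: Z = jωL = j·7603·0.0076 = 0 + j57.78 Ω
Step 3 — Parallel branch: R2 || L = 1/(1/R2 + 1/L) = 2.973 + j57.63 Ω.
Step 4 — Series with R1: Z_total = R1 + (R2 || L) = 209 + j57.63 Ω = 216.8∠15.4° Ω.

Z = 209 + j57.63 Ω = 216.8∠15.4° Ω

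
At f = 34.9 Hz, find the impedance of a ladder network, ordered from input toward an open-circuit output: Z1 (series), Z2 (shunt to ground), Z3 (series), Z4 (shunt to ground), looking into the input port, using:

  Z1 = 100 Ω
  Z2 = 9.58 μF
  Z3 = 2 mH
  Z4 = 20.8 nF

Step 1 — Angular frequency: ω = 2π·f = 2π·34.9 = 219.3 rad/s.
Step 2 — Component impedances:
  Z1: Z = R = 100 Ω
  Z2: Z = 1/(jωC) = -j/(ω·C) = 0 - j476 Ω
  Z3: Z = jωL = j·219.3·0.002 = 0 + j0.4386 Ω
  Z4: Z = 1/(jωC) = -j/(ω·C) = 0 - j2.192e+05 Ω
Step 3 — Ladder network (open output): work backward from the far end, alternating series and parallel combinations. Z_in = 100 - j475 Ω = 485.4∠-78.1° Ω.

Z = 100 - j475 Ω = 485.4∠-78.1° Ω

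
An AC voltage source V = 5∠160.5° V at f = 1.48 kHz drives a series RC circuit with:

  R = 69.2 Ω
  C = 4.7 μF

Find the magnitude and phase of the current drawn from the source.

Step 1 — Angular frequency: ω = 2π·f = 2π·1480 = 9299 rad/s.
Step 2 — Component impedances:
  R: Z = R = 69.2 Ω
  C: Z = 1/(jωC) = -j/(ω·C) = 0 - j22.88 Ω
Step 3 — Series combination: Z_total = R + C = 69.2 - j22.88 Ω = 72.88∠-18.3° Ω.
Step 4 — Source phasor: V = 5∠160.5° V = -4.713 + j1.669 V.
Step 5 — Ohm's law: I = V / Z_total = (-4.713 + j1.669) / (69.2 - j22.88) = -0.06859 + j0.001442 A.
Step 6 — Convert to polar: |I| = 0.0686 A, ∠I = 178.8°.

I = 0.0686∠178.8° A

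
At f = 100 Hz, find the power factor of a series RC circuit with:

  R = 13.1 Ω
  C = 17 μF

Step 1 — Angular frequency: ω = 2π·f = 2π·100 = 628.3 rad/s.
Step 2 — Component impedances:
  R: Z = R = 13.1 Ω
  C: Z = 1/(jωC) = -j/(ω·C) = 0 - j93.62 Ω
Step 3 — Series combination: Z_total = R + C = 13.1 - j93.62 Ω = 94.53∠-82.0° Ω.
Step 4 — Power factor: PF = cos(φ) = Re(Z)/|Z| = 13.1/94.53 = 0.1386.
Step 5 — Type: Im(Z) = -93.62 ⇒ leading (phase φ = -82.0°).

PF = 0.1386 (leading, φ = -82.0°)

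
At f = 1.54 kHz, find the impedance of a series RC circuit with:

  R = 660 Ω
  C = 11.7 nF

Step 1 — Angular frequency: ω = 2π·f = 2π·1540 = 9676 rad/s.
Step 2 — Component impedances:
  R: Z = R = 660 Ω
  C: Z = 1/(jωC) = -j/(ω·C) = 0 - j8833 Ω
Step 3 — Series combination: Z_total = R + C = 660 - j8833 Ω = 8858∠-85.7° Ω.

Z = 660 - j8833 Ω = 8858∠-85.7° Ω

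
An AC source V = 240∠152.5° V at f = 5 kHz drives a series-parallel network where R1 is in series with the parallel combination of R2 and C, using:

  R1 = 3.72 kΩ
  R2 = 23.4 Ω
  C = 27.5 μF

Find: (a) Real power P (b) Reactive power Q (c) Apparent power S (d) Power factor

Step 1 — Angular frequency: ω = 2π·f = 2π·5000 = 3.142e+04 rad/s.
Step 2 — Component impedances:
  R1: Z = R = 3720 Ω
  R2: Z = R = 23.4 Ω
  C: Z = 1/(jωC) = -j/(ω·C) = 0 - j1.157 Ω
Step 3 — Parallel branch: R2 || C = 1/(1/R2 + 1/C) = 0.05712 - j1.155 Ω.
Step 4 — Series with R1: Z_total = R1 + (R2 || C) = 3720 - j1.155 Ω = 3720∠-0.0° Ω.
Step 5 — Source phasor: V = 240∠152.5° V = -212.9 + j110.8 V.
Step 6 — Current: I = V / Z = -0.05723 + j0.02977 A = 0.06452∠152.5° A.
Step 7 — Complex power: S = V·I* = 15.48 - j0.004806 VA.
Step 8 — Real power: P = Re(S) = 15.48 W.
Step 9 — Reactive power: Q = Im(S) = -0.004806 VAR.
Step 10 — Apparent power: |S| = 15.48 VA.
Step 11 — Power factor: PF = P/|S| = 1 (leading).

(a) P = 15.48 W  (b) Q = -0.004806 VAR  (c) S = 15.48 VA  (d) PF = 1 (leading)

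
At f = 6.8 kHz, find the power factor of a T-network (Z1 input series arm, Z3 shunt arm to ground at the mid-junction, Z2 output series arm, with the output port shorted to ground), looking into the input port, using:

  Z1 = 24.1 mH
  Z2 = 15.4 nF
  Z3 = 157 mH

Step 1 — Angular frequency: ω = 2π·f = 2π·6800 = 4.273e+04 rad/s.
Step 2 — Component impedances:
  Z1: Z = jωL = j·4.273e+04·0.0241 = 0 + j1030 Ω
  Z2: Z = 1/(jωC) = -j/(ω·C) = 0 - j1520 Ω
  Z3: Z = jωL = j·4.273e+04·0.157 = 0 + j6708 Ω
Step 3 — With the output port shorted to ground, the output series arm Z2 runs from the junction to ground; the shunt arm Z3 also runs from the junction to ground. They appear in parallel: Z3 || Z2 = 0 - j1965 Ω.
Step 4 — Series with input arm Z1: Z_in = Z1 + (Z3 || Z2) = 0 - j935.3 Ω = 935.3∠-90.0° Ω.
Step 5 — Power factor: PF = cos(φ) = Re(Z)/|Z| = 0/935.3 = 0.
Step 6 — Type: Im(Z) = -935.3 ⇒ leading (phase φ = -90.0°).

PF = 0 (leading, φ = -90.0°)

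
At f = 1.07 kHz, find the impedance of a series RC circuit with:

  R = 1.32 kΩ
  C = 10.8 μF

Step 1 — Angular frequency: ω = 2π·f = 2π·1070 = 6723 rad/s.
Step 2 — Component impedances:
  R: Z = R = 1320 Ω
  C: Z = 1/(jωC) = -j/(ω·C) = 0 - j13.77 Ω
Step 3 — Series combination: Z_total = R + C = 1320 - j13.77 Ω = 1320∠-0.6° Ω.

Z = 1320 - j13.77 Ω = 1320∠-0.6° Ω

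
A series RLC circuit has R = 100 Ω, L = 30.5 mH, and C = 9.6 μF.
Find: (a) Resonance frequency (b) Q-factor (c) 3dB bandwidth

Step 1 — Resonance condition Im(Z)=0 gives ω₀ = 1/√(LC).
Step 2 — ω₀ = 1/√(0.0305·9.6e-06) = 1848 rad/s.
Step 3 — f₀ = ω₀/(2π) = 294.1 Hz.
Step 4 — Series Q: Q = ω₀L/R = 1848·0.0305/100 = 0.5637.
Step 5 — 3dB bandwidth: Δω = ω₀/Q = 3279 rad/s; BW = Δω/(2π) = 521.8 Hz.

(a) f₀ = 294.1 Hz  (b) Q = 0.5637  (c) BW = 521.8 Hz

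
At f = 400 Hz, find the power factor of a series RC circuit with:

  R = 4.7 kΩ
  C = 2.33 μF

Step 1 — Angular frequency: ω = 2π·f = 2π·400 = 2513 rad/s.
Step 2 — Component impedances:
  R: Z = R = 4700 Ω
  C: Z = 1/(jωC) = -j/(ω·C) = 0 - j170.8 Ω
Step 3 — Series combination: Z_total = R + C = 4700 - j170.8 Ω = 4703∠-2.1° Ω.
Step 4 — Power factor: PF = cos(φ) = Re(Z)/|Z| = 4700/4703.1 = 0.9993.
Step 5 — Type: Im(Z) = -170.8 ⇒ leading (phase φ = -2.1°).

PF = 0.9993 (leading, φ = -2.1°)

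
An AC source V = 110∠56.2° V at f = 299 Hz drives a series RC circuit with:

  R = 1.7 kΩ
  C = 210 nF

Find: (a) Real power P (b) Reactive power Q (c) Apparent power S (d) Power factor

Step 1 — Angular frequency: ω = 2π·f = 2π·299 = 1879 rad/s.
Step 2 — Component impedances:
  R: Z = R = 1700 Ω
  C: Z = 1/(jωC) = -j/(ω·C) = 0 - j2535 Ω
Step 3 — Series combination: Z_total = R + C = 1700 - j2535 Ω = 3052∠-56.2° Ω.
Step 4 — Source phasor: V = 110∠56.2° V = 61.19 + j91.41 V.
Step 5 — Current: I = V / Z = -0.01371 + j0.03333 A = 0.03604∠112.4° A.
Step 6 — Complex power: S = V·I* = 2.208 - j3.293 VA.
Step 7 — Real power: P = Re(S) = 2.208 W.
Step 8 — Reactive power: Q = Im(S) = -3.293 VAR.
Step 9 — Apparent power: |S| = 3.965 VA.
Step 10 — Power factor: PF = P/|S| = 0.557 (leading).

(a) P = 2.208 W  (b) Q = -3.293 VAR  (c) S = 3.965 VA  (d) PF = 0.557 (leading)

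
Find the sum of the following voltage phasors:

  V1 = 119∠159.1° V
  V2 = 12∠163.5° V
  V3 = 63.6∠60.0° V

Step 1 — Convert each phasor to rectangular form:
  V1 = 119·(cos(159.1°) + j·sin(159.1°)) = -111.2 + j42.45 V
  V2 = 12·(cos(163.5°) + j·sin(163.5°)) = -11.51 + j3.408 V
  V3 = 63.6·(cos(60.0°) + j·sin(60.0°)) = 31.8 + j55.08 V
Step 2 — Sum components: V_total = -90.88 + j100.9 V.
Step 3 — Convert to polar: |V_total| = 135.8 V, ∠V_total = 132.0°.

V_total = 135.8∠132.0° V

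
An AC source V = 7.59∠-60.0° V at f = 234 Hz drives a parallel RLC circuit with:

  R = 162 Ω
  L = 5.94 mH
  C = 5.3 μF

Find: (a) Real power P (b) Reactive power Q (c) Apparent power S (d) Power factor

Step 1 — Angular frequency: ω = 2π·f = 2π·234 = 1470 rad/s.
Step 2 — Component impedances:
  R: Z = R = 162 Ω
  L: Z = jωL = j·1470·0.00594 = 0 + j8.733 Ω
  C: Z = 1/(jωC) = -j/(ω·C) = 0 - j128.3 Ω
Step 3 — Parallel combination: 1/Z_total = 1/R + 1/L + 1/C; Z_total = 0.5403 + j9.34 Ω = 9.355∠86.7° Ω.
Step 4 — Source phasor: V = 7.59∠-60.0° V = 3.795 - j6.573 V.
Step 5 — Current: I = V / Z = -0.678 - j0.4455 A = 0.8113∠-146.7° A.
Step 6 — Complex power: S = V·I* = 0.3556 + j6.147 VA.
Step 7 — Real power: P = Re(S) = 0.3556 W.
Step 8 — Reactive power: Q = Im(S) = 6.147 VAR.
Step 9 — Apparent power: |S| = 6.158 VA.
Step 10 — Power factor: PF = P/|S| = 0.05775 (lagging).

(a) P = 0.3556 W  (b) Q = 6.147 VAR  (c) S = 6.158 VA  (d) PF = 0.05775 (lagging)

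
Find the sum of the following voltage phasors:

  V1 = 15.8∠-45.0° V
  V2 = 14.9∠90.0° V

Step 1 — Convert each phasor to rectangular form:
  V1 = 15.8·(cos(-45.0°) + j·sin(-45.0°)) = 11.17 - j11.17 V
  V2 = 14.9·(cos(90.0°) + j·sin(90.0°)) = 0 + j14.9 V
Step 2 — Sum components: V_total = 11.17 + j3.728 V.
Step 3 — Convert to polar: |V_total| = 11.78 V, ∠V_total = 18.5°.

V_total = 11.78∠18.5° V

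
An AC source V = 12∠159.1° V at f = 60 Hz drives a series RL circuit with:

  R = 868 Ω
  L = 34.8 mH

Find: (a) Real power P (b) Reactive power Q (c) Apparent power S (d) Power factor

Step 1 — Angular frequency: ω = 2π·f = 2π·60 = 377 rad/s.
Step 2 — Component impedances:
  R: Z = R = 868 Ω
  L: Z = jωL = j·377·0.0348 = 0 + j13.12 Ω
Step 3 — Series combination: Z_total = R + L = 868 + j13.12 Ω = 868.1∠0.9° Ω.
Step 4 — Source phasor: V = 12∠159.1° V = -11.21 + j4.281 V.
Step 5 — Current: I = V / Z = -0.01284 + j0.005126 A = 0.01382∠158.2° A.
Step 6 — Complex power: S = V·I* = 0.1659 + j0.002507 VA.
Step 7 — Real power: P = Re(S) = 0.1659 W.
Step 8 — Reactive power: Q = Im(S) = 0.002507 VAR.
Step 9 — Apparent power: |S| = 0.1659 VA.
Step 10 — Power factor: PF = P/|S| = 0.9999 (lagging).

(a) P = 0.1659 W  (b) Q = 0.002507 VAR  (c) S = 0.1659 VA  (d) PF = 0.9999 (lagging)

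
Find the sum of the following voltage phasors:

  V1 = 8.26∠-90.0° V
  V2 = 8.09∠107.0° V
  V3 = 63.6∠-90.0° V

Step 1 — Convert each phasor to rectangular form:
  V1 = 8.26·(cos(-90.0°) + j·sin(-90.0°)) = 0 - j8.26 V
  V2 = 8.09·(cos(107.0°) + j·sin(107.0°)) = -2.365 + j7.737 V
  V3 = 63.6·(cos(-90.0°) + j·sin(-90.0°)) = 0 - j63.6 V
Step 2 — Sum components: V_total = -2.365 - j64.12 V.
Step 3 — Convert to polar: |V_total| = 64.17 V, ∠V_total = -92.1°.

V_total = 64.17∠-92.1° V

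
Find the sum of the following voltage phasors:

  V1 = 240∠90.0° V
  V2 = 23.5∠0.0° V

Step 1 — Convert each phasor to rectangular form:
  V1 = 240·(cos(90.0°) + j·sin(90.0°)) = 0 + j240 V
  V2 = 23.5·(cos(0.0°) + j·sin(0.0°)) = 23.5 V
Step 2 — Sum components: V_total = 23.5 + j240 V.
Step 3 — Convert to polar: |V_total| = 241.1 V, ∠V_total = 84.4°.

V_total = 241.1∠84.4° V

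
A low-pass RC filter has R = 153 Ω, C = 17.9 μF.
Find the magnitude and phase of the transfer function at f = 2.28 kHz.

Step 1 — Angular frequency: ω = 2π·2280 = 1.433e+04 rad/s.
Step 2 — Transfer function: H(jω) = 1/(1 + jωRC).
Step 3 — Denominator: 1 + jωRC = 1 + j·1.433e+04·153·1.79e-05 = 1 + j39.23.
Step 4 — H = 0.0006492 - j0.02547.
Step 5 — Magnitude: |H| = 0.02548 (-31.9 dB); phase: φ = -88.5°.

|H| = 0.02548 (-31.9 dB), φ = -88.5°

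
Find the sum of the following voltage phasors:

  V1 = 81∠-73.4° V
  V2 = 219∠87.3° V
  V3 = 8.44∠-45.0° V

Step 1 — Convert each phasor to rectangular form:
  V1 = 81·(cos(-73.4°) + j·sin(-73.4°)) = 23.14 - j77.62 V
  V2 = 219·(cos(87.3°) + j·sin(87.3°)) = 10.32 + j218.8 V
  V3 = 8.44·(cos(-45.0°) + j·sin(-45.0°)) = 5.968 - j5.968 V
Step 2 — Sum components: V_total = 39.43 + j135.2 V.
Step 3 — Convert to polar: |V_total| = 140.8 V, ∠V_total = 73.7°.

V_total = 140.8∠73.7° V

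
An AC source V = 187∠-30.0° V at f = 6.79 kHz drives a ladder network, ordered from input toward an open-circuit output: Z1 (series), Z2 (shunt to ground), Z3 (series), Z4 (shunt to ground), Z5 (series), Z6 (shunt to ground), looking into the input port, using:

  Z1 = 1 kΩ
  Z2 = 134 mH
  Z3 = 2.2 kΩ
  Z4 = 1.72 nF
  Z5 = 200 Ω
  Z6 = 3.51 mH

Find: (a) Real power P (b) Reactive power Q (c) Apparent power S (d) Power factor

Step 1 — Angular frequency: ω = 2π·f = 2π·6790 = 4.266e+04 rad/s.
Step 2 — Component impedances:
  Z1: Z = R = 1000 Ω
  Z2: Z = jωL = j·4.266e+04·0.134 = 0 + j5717 Ω
  Z3: Z = R = 2200 Ω
  Z4: Z = 1/(jωC) = -j/(ω·C) = 0 - j1.363e+04 Ω
  Z5: Z = R = 200 Ω
  Z6: Z = jωL = j·4.266e+04·0.00351 = 0 + j149.7 Ω
Step 3 — Ladder network (open output): work backward from the far end, alternating series and parallel combinations. Z_in = 2956 + j946.3 Ω = 3103∠17.8° Ω.
Step 4 — Source phasor: V = 187∠-30.0° V = 161.9 - j93.5 V.
Step 5 — Current: I = V / Z = 0.04051 - j0.04461 A = 0.06026∠-47.8° A.
Step 6 — Complex power: S = V·I* = 10.73 + j3.436 VA.
Step 7 — Real power: P = Re(S) = 10.73 W.
Step 8 — Reactive power: Q = Im(S) = 3.436 VAR.
Step 9 — Apparent power: |S| = 11.27 VA.
Step 10 — Power factor: PF = P/|S| = 0.9524 (lagging).

(a) P = 10.73 W  (b) Q = 3.436 VAR  (c) S = 11.27 VA  (d) PF = 0.9524 (lagging)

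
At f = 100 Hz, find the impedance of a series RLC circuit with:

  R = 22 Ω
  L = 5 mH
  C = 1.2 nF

Step 1 — Angular frequency: ω = 2π·f = 2π·100 = 628.3 rad/s.
Step 2 — Component impedances:
  R: Z = R = 22 Ω
  L: Z = jωL = j·628.3·0.005 = 0 + j3.142 Ω
  C: Z = 1/(jωC) = -j/(ω·C) = 0 - j1.326e+06 Ω
Step 3 — Series combination: Z_total = R + L + C = 22 - j1.326e+06 Ω = 1.326e+06∠-90.0° Ω.

Z = 22 - j1.326e+06 Ω = 1.326e+06∠-90.0° Ω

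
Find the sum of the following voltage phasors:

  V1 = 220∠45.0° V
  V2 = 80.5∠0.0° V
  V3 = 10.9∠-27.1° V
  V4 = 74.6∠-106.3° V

Step 1 — Convert each phasor to rectangular form:
  V1 = 220·(cos(45.0°) + j·sin(45.0°)) = 155.6 + j155.6 V
  V2 = 80.5·(cos(0.0°) + j·sin(0.0°)) = 80.5 V
  V3 = 10.9·(cos(-27.1°) + j·sin(-27.1°)) = 9.703 - j4.965 V
  V4 = 74.6·(cos(-106.3°) + j·sin(-106.3°)) = -20.94 - j71.6 V
Step 2 — Sum components: V_total = 224.8 + j79 V.
Step 3 — Convert to polar: |V_total| = 238.3 V, ∠V_total = 19.4°.

V_total = 238.3∠19.4° V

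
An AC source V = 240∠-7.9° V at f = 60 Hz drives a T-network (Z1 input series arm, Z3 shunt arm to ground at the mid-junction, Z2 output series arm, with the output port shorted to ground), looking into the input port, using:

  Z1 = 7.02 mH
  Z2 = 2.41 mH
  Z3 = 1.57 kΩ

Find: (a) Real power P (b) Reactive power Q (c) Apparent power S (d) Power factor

Step 1 — Angular frequency: ω = 2π·f = 2π·60 = 377 rad/s.
Step 2 — Component impedances:
  Z1: Z = jωL = j·377·0.00702 = 0 + j2.646 Ω
  Z2: Z = jωL = j·377·0.00241 = 0 + j0.9085 Ω
  Z3: Z = R = 1570 Ω
Step 3 — With the output port shorted to ground, the output series arm Z2 runs from the junction to ground; the shunt arm Z3 also runs from the junction to ground. They appear in parallel: Z3 || Z2 = 0.0005258 + j0.9085 Ω.
Step 4 — Series with input arm Z1: Z_in = Z1 + (Z3 || Z2) = 0.0005258 + j3.555 Ω = 3.555∠90.0° Ω.
Step 5 — Source phasor: V = 240∠-7.9° V = 237.7 - j32.99 V.
Step 6 — Current: I = V / Z = -9.269 - j66.87 A = 67.51∠-97.9° A.
Step 7 — Complex power: S = V·I* = 2.396 + j1.62e+04 VA.
Step 8 — Real power: P = Re(S) = 2.396 W.
Step 9 — Reactive power: Q = Im(S) = 1.62e+04 VAR.
Step 10 — Apparent power: |S| = 1.62e+04 VA.
Step 11 — Power factor: PF = P/|S| = 0.0001479 (lagging).

(a) P = 2.396 W  (b) Q = 1.62e+04 VAR  (c) S = 1.62e+04 VA  (d) PF = 0.0001479 (lagging)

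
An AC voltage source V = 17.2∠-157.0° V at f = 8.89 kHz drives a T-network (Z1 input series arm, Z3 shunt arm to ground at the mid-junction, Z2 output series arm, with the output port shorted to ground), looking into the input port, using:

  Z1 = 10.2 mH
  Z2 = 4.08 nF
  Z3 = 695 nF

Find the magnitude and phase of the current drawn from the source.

Step 1 — Angular frequency: ω = 2π·f = 2π·8890 = 5.586e+04 rad/s.
Step 2 — Component impedances:
  Z1: Z = jωL = j·5.586e+04·0.0102 = 0 + j569.7 Ω
  Z2: Z = 1/(jωC) = -j/(ω·C) = 0 - j4388 Ω
  Z3: Z = 1/(jωC) = -j/(ω·C) = 0 - j25.76 Ω
Step 3 — With the output port shorted to ground, the output series arm Z2 runs from the junction to ground; the shunt arm Z3 also runs from the junction to ground. They appear in parallel: Z3 || Z2 = 0 - j25.61 Ω.
Step 4 — Series with input arm Z1: Z_in = Z1 + (Z3 || Z2) = 0 + j544.1 Ω = 544.1∠90.0° Ω.
Step 5 — Source phasor: V = 17.2∠-157.0° V = -15.83 - j6.721 V.
Step 6 — Ohm's law: I = V / Z_total = (-15.83 - j6.721) / (0 + j544.1) = -0.01235 + j0.0291 A.
Step 7 — Convert to polar: |I| = 0.03161 A, ∠I = 113.0°.

I = 0.03161∠113.0° A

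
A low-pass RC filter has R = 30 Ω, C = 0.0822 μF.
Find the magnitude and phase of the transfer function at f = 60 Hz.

Step 1 — Angular frequency: ω = 2π·60 = 377 rad/s.
Step 2 — Transfer function: H(jω) = 1/(1 + jωRC).
Step 3 — Denominator: 1 + jωRC = 1 + j·377·30·8.22e-08 = 1 + j0.0009297.
Step 4 — H = 1 - j0.0009297.
Step 5 — Magnitude: |H| = 1 (-0.0 dB); phase: φ = -0.1°.

|H| = 1 (-0.0 dB), φ = -0.1°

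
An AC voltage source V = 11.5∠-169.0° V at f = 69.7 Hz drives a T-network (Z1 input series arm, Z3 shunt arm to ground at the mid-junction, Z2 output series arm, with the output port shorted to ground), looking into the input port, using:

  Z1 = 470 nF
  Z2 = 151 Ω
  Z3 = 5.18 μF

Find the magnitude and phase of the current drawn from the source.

Step 1 — Angular frequency: ω = 2π·f = 2π·69.7 = 437.9 rad/s.
Step 2 — Component impedances:
  Z1: Z = 1/(jωC) = -j/(ω·C) = 0 - j4858 Ω
  Z2: Z = R = 151 Ω
  Z3: Z = 1/(jωC) = -j/(ω·C) = 0 - j440.8 Ω
Step 3 — With the output port shorted to ground, the output series arm Z2 runs from the junction to ground; the shunt arm Z3 also runs from the junction to ground. They appear in parallel: Z3 || Z2 = 135.1 - j46.29 Ω.
Step 4 — Series with input arm Z1: Z_in = Z1 + (Z3 || Z2) = 135.1 - j4905 Ω = 4907∠-88.4° Ω.
Step 5 — Source phasor: V = 11.5∠-169.0° V = -11.29 - j2.194 V.
Step 6 — Ohm's law: I = V / Z_total = (-11.29 - j2.194) / (135.1 - j4905) = 0.0003837 - j0.002312 A.
Step 7 — Convert to polar: |I| = 0.002344 A, ∠I = -80.6°.

I = 0.002344∠-80.6° A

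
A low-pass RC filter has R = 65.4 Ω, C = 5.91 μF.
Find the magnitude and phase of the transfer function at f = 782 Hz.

Step 1 — Angular frequency: ω = 2π·782 = 4913 rad/s.
Step 2 — Transfer function: H(jω) = 1/(1 + jωRC).
Step 3 — Denominator: 1 + jωRC = 1 + j·4913·65.4·5.91e-06 = 1 + j1.899.
Step 4 — H = 0.2171 - j0.4123.
Step 5 — Magnitude: |H| = 0.4659 (-6.6 dB); phase: φ = -62.2°.

|H| = 0.4659 (-6.6 dB), φ = -62.2°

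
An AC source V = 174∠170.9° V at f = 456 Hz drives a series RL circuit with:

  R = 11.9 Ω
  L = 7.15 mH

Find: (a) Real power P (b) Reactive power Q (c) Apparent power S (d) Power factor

Step 1 — Angular frequency: ω = 2π·f = 2π·456 = 2865 rad/s.
Step 2 — Component impedances:
  R: Z = R = 11.9 Ω
  L: Z = jωL = j·2865·0.00715 = 0 + j20.49 Ω
Step 3 — Series combination: Z_total = R + L = 11.9 + j20.49 Ω = 23.69∠59.8° Ω.
Step 4 — Source phasor: V = 174∠170.9° V = -171.8 + j27.52 V.
Step 5 — Current: I = V / Z = -2.638 + j6.854 A = 7.344∠111.1° A.
Step 6 — Complex power: S = V·I* = 641.9 + j1105 VA.
Step 7 — Real power: P = Re(S) = 641.9 W.
Step 8 — Reactive power: Q = Im(S) = 1105 VAR.
Step 9 — Apparent power: |S| = 1278 VA.
Step 10 — Power factor: PF = P/|S| = 0.5023 (lagging).

(a) P = 641.9 W  (b) Q = 1105 VAR  (c) S = 1278 VA  (d) PF = 0.5023 (lagging)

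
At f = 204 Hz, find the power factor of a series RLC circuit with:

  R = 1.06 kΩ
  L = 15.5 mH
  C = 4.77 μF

Step 1 — Angular frequency: ω = 2π·f = 2π·204 = 1282 rad/s.
Step 2 — Component impedances:
  R: Z = R = 1060 Ω
  L: Z = jωL = j·1282·0.0155 = 0 + j19.87 Ω
  C: Z = 1/(jωC) = -j/(ω·C) = 0 - j163.6 Ω
Step 3 — Series combination: Z_total = R + L + C = 1060 - j143.7 Ω = 1070∠-7.7° Ω.
Step 4 — Power factor: PF = cos(φ) = Re(Z)/|Z| = 1060/1069.7 = 0.9909.
Step 5 — Type: Im(Z) = -143.7 ⇒ leading (phase φ = -7.7°).

PF = 0.9909 (leading, φ = -7.7°)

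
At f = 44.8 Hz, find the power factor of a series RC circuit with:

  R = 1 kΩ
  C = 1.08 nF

Step 1 — Angular frequency: ω = 2π·f = 2π·44.8 = 281.5 rad/s.
Step 2 — Component impedances:
  R: Z = R = 1000 Ω
  C: Z = 1/(jωC) = -j/(ω·C) = 0 - j3.289e+06 Ω
Step 3 — Series combination: Z_total = R + C = 1000 - j3.289e+06 Ω = 3.289e+06∠-90.0° Ω.
Step 4 — Power factor: PF = cos(φ) = Re(Z)/|Z| = 1000/3.289e+06 = 0.000304.
Step 5 — Type: Im(Z) = -3.289e+06 ⇒ leading (phase φ = -90.0°).

PF = 0.000304 (leading, φ = -90.0°)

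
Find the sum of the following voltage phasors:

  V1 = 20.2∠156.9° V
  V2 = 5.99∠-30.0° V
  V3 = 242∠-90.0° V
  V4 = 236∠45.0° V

Step 1 — Convert each phasor to rectangular form:
  V1 = 20.2·(cos(156.9°) + j·sin(156.9°)) = -18.58 + j7.925 V
  V2 = 5.99·(cos(-30.0°) + j·sin(-30.0°)) = 5.187 - j2.995 V
  V3 = 242·(cos(-90.0°) + j·sin(-90.0°)) = 0 - j242 V
  V4 = 236·(cos(45.0°) + j·sin(45.0°)) = 166.9 + j166.9 V
Step 2 — Sum components: V_total = 153.5 - j70.19 V.
Step 3 — Convert to polar: |V_total| = 168.8 V, ∠V_total = -24.6°.

V_total = 168.8∠-24.6° V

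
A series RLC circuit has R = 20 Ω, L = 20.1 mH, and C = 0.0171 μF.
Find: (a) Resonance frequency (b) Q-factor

Step 1 — Resonance condition Im(Z)=0 gives ω₀ = 1/√(LC).
Step 2 — ω₀ = 1/√(0.0201·1.71e-08) = 5.394e+04 rad/s.
Step 3 — f₀ = ω₀/(2π) = 8585 Hz.
Step 4 — Series Q: Q = ω₀L/R = 5.394e+04·0.0201/20 = 54.21.

(a) f₀ = 8585 Hz  (b) Q = 54.21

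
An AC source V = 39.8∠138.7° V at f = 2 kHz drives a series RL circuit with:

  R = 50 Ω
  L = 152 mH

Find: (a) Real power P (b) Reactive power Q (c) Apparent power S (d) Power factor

Step 1 — Angular frequency: ω = 2π·f = 2π·2000 = 1.257e+04 rad/s.
Step 2 — Component impedances:
  R: Z = R = 50 Ω
  L: Z = jωL = j·1.257e+04·0.152 = 0 + j1910 Ω
Step 3 — Series combination: Z_total = R + L = 50 + j1910 Ω = 1911∠88.5° Ω.
Step 4 — Source phasor: V = 39.8∠138.7° V = -29.9 + j26.27 V.
Step 5 — Current: I = V / Z = 0.01333 + j0.016 A = 0.02083∠50.2° A.
Step 6 — Complex power: S = V·I* = 0.02169 + j0.8287 VA.
Step 7 — Real power: P = Re(S) = 0.02169 W.
Step 8 — Reactive power: Q = Im(S) = 0.8287 VAR.
Step 9 — Apparent power: |S| = 0.829 VA.
Step 10 — Power factor: PF = P/|S| = 0.02617 (lagging).

(a) P = 0.02169 W  (b) Q = 0.8287 VAR  (c) S = 0.829 VA  (d) PF = 0.02617 (lagging)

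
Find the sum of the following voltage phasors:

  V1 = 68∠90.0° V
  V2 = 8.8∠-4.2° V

Step 1 — Convert each phasor to rectangular form:
  V1 = 68·(cos(90.0°) + j·sin(90.0°)) = 0 + j68 V
  V2 = 8.8·(cos(-4.2°) + j·sin(-4.2°)) = 8.776 - j0.6445 V
Step 2 — Sum components: V_total = 8.776 + j67.36 V.
Step 3 — Convert to polar: |V_total| = 67.92 V, ∠V_total = 82.6°.

V_total = 67.92∠82.6° V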